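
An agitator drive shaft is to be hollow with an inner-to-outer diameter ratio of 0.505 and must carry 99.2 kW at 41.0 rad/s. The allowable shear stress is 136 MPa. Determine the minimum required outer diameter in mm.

ω = 41.0 rad/s, so T = P/ω = 99.2×10³ / 41.00 = 2420 N·m.
For a hollow shaft with d_i/d_o = 0.505: τ_max = 16T/(π d_o³ (1−k⁴)), so d_o = [16T/(π τ_allow (1−k⁴))]^(1/3) = [16·2420/(π·1.36×10^8·0.9350)]^(1/3) = 0.04593 m.

45.9 mm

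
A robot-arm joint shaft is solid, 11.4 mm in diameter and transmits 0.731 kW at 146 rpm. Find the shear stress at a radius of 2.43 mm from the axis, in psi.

10200 psi

ω = 2π·146/60 = 15.29 rad/s, so T = P/ω = 0.731×10³ / 15.29 = 47.81 N·m.
J = πd⁴/32 = π(0.0114)⁴/32 = 1.658×10^-9 m⁴.
Shear stress varies linearly with radius: τ = T·r/J = 47.81 × 0.00243 / 1.658×10^-9 = 7.007×10^7 Pa.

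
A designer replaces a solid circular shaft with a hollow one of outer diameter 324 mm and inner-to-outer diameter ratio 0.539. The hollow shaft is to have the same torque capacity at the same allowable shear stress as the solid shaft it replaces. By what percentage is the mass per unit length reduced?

Equal τ_max and T ⇒ the solid shaft needs d_s³ = d_o³(1−k⁴), so d_s = 324·(1−0.539⁴)^(1/3) = 314.6 mm.
Area ratio A_h/A_s = d_o²(1−k²)/d_s² = (1−k²)/(1−k⁴)^(2/3) = 0.7524.
Mass saving = 1 − 0.7524 = 24.8 %.

24.8 %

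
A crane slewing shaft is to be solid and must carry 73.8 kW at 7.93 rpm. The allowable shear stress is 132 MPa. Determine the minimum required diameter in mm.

151 mm

ω = 2π·7.93/60 = 0.8304 rad/s, so T = P/ω = 73.8×10³ / 0.8304 = 88870 N·m.
For a solid shaft τ_max = 16T/(πd³), so d = (16T/(π τ_allow))^(1/3) = (16·88870/(π·1.32×10^8))^(1/3) = 0.1508 m.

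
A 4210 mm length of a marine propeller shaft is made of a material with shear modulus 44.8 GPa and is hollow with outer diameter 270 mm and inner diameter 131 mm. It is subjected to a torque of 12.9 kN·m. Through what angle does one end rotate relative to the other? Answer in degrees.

0.141°

J = π(d_o⁴ − d_i⁴)/32 = π(0.270⁴ − 0.131⁴)/32 = 4.928×10^-4 m⁴.
θ = T·L/(G·J) = 12900 × 4.21 / (44.8×10⁹ × 4.928×10^-4) = 2.460×10^-3 rad.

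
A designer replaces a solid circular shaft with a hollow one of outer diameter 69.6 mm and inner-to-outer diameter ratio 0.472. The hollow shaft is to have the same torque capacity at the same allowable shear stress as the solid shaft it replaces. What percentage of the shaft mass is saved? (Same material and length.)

Equal τ_max and T ⇒ the solid shaft needs d_s³ = d_o³(1−k⁴), so d_s = 69.6·(1−0.472⁴)^(1/3) = 68.43 mm.
Area ratio A_h/A_s = d_o²(1−k²)/d_s² = (1−k²)/(1−k⁴)^(2/3) = 0.8040.
Mass saving = 1 − 0.8040 = 19.6 %.

19.6 %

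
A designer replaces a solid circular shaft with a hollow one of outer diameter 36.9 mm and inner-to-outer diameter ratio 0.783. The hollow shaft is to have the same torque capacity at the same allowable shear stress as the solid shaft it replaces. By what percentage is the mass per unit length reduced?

47.0 %

Equal τ_max and T ⇒ the solid shaft needs d_s³ = d_o³(1−k⁴), so d_s = 36.9·(1−0.783⁴)^(1/3) = 31.53 mm.
Area ratio A_h/A_s = d_o²(1−k²)/d_s² = (1−k²)/(1−k⁴)^(2/3) = 0.5298.
Mass saving = 1 − 0.5298 = 47.0 %.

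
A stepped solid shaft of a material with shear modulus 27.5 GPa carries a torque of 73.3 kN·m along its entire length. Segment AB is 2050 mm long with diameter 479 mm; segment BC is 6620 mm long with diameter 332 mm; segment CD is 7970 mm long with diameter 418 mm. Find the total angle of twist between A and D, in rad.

0.0229 rad

J_AB = π(0.479)⁴/32 = 5.17×10^-3 m⁴; J_BC = π(0.332)⁴/32 = 1.19×10^-3 m⁴; J_CD = π(0.418)⁴/32 = 3.00×10^-3 m⁴.
θ = (T/G)·Σ L_i/J_i = (73300/27.5×10⁹)·(2.05/5.17×10^-3 + 6.62/1.19×10^-3 + 7.97/3.00×10^-3) = 0.02294 rad.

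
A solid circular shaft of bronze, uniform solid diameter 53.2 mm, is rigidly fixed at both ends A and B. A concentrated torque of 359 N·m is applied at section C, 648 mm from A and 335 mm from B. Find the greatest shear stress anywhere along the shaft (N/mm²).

8.00 N/mm²

With uniform GJ and both ends fixed, compatibility θ_AC = θ_CB gives T_A·a = T_B·b, together with T_A + T_B = T₀.
T_A = T₀·b/(a+b) = 359.0·335/983.0 = 122.3 N·m; T_B = 236.7 N·m.
τ in each portion: τ_AC = 4.14×10^6 Pa, τ_CB = 8.00×10^6 Pa; maximum is in CB.
τ_max = T_CB·r/J = 236.7·0.0266/7.86×10^-7 = 8.005×10^6 Pa.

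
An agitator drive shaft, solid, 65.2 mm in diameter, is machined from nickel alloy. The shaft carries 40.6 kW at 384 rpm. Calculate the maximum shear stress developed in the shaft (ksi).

2.69 ksi

ω = 2π·384/60 = 40.21 rad/s, so T = P/ω = 40.6×10³ / 40.21 = 1010 N·m.
J = πd⁴/32 = π(0.0652)⁴/32 = 1.774×10^-6 m⁴.
τ_max = T·r/J = 1010 × 0.0326 / 1.774×10^-6 = 1.855×10^7 Pa.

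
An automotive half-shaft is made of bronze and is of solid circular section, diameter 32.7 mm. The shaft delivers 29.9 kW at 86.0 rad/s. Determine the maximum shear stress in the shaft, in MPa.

50.6 MPa

ω = 86.0 rad/s, so T = P/ω = 29.9×10³ / 86.00 = 347.7 N·m.
J = πd⁴/32 = π(0.0327)⁴/32 = 1.123×10^-7 m⁴.
τ_max = T·r/J = 347.7 × 0.0163 / 1.123×10^-7 = 5.064×10^7 Pa.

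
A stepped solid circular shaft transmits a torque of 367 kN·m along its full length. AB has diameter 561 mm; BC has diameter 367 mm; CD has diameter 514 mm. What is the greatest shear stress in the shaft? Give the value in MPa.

Under the same torque, τ_max = 16T/(πd³) is largest where d is smallest — segment BC (d = 367 mm).
τ_max = 16·367000/(π·(0.367)³) = 3.781×10^7 Pa.

37.8 MPa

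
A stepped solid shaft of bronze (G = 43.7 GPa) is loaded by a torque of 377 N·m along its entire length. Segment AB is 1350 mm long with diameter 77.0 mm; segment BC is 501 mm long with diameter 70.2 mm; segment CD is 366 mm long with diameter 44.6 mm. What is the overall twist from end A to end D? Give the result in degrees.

J_AB = π(0.0770)⁴/32 = 3.45×10^-6 m⁴; J_BC = π(0.0702)⁴/32 = 2.38×10^-6 m⁴; J_CD = π(0.0446)⁴/32 = 3.88×10^-7 m⁴.
θ = (T/G)·Σ L_i/J_i = (377.0/43.7×10⁹)·(1.35/3.45×10^-6 + 0.501/2.38×10^-6 + 0.366/3.88×10^-7) = 0.01332 rad.

0.763°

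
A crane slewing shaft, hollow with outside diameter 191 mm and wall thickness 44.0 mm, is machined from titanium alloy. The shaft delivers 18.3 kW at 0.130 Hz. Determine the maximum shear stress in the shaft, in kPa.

ω = 2π·0.130 = 0.8168 rad/s, so T = P/ω = 18.3×10³ / 0.8168 = 22400 N·m.
J = π(d_o⁴ − d_i⁴)/32 = π(0.191⁴ − 0.103⁴)/32 = 1.196×10^-4 m⁴.
τ_max = T·r/J = 22400 × 0.0955 / 1.196×10^-4 = 1.789×10^7 Pa.

17900 kPa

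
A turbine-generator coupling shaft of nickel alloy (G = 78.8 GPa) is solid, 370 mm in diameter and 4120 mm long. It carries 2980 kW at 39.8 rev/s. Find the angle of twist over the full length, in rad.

3.39e-4 rad

ω = 2π·39.8 = 250.1 rad/s, so T = P/ω = 2980×10³ / 250.1 = 11920 N·m.
J = πd⁴/32 = π(0.370)⁴/32 = 1.840×10^-3 m⁴.
θ = T·L/(G·J) = 11920 × 4.12 / (78.8×10⁹ × 1.840×10^-3) = 3.386×10^-4 rad.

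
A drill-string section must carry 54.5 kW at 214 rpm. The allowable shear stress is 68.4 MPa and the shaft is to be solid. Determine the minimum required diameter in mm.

ω = 2π·214/60 = 22.41 rad/s, so T = P/ω = 54.5×10³ / 22.41 = 2432 N·m.
For a solid shaft τ_max = 16T/(πd³), so d = (16T/(π τ_allow))^(1/3) = (16·2432/(π·6.84×10^7))^(1/3) = 0.05657 m.

56.6 mm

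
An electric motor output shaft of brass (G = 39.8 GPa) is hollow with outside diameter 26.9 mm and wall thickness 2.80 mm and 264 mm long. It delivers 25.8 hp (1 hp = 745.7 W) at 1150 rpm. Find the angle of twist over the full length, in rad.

ω = 2π·1150/60 = 120.4 rad/s, so T = P/ω = 25.8×745.7 / 120.4 = 159.8 N·m.
J = π(d_o⁴ − d_i⁴)/32 = π(0.0269⁴ − 0.0213⁴)/32 = 3.120×10^-8 m⁴.
θ = T·L/(G·J) = 159.8 × 0.264 / (39.8×10⁹ × 3.120×10^-8) = 0.03397 rad.

0.0340 rad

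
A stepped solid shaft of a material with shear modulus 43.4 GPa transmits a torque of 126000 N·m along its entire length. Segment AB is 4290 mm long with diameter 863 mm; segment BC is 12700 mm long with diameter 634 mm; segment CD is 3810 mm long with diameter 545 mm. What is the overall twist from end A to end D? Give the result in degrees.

J_AB = π(0.863)⁴/32 = 0.0545 m⁴; J_BC = π(0.634)⁴/32 = 0.0159 m⁴; J_CD = π(0.545)⁴/32 = 8.66×10^-3 m⁴.
θ = (T/G)·Σ L_i/J_i = (126000/43.4×10⁹)·(4.29/0.0545 + 12.7/0.0159 + 3.81/8.66×10^-3) = 3.830×10^-3 rad.

0.219°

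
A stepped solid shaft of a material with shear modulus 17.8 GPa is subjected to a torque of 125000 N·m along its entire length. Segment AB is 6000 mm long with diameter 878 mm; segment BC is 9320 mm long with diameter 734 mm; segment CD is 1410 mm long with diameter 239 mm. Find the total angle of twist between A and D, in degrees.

1.94°

J_AB = π(0.878)⁴/32 = 0.0583 m⁴; J_BC = π(0.734)⁴/32 = 0.0285 m⁴; J_CD = π(0.239)⁴/32 = 3.20×10^-4 m⁴.
θ = (T/G)·Σ L_i/J_i = (125000/17.8×10⁹)·(6.00/0.0583 + 9.32/0.0285 + 1.41/3.20×10^-4) = 0.03393 rad.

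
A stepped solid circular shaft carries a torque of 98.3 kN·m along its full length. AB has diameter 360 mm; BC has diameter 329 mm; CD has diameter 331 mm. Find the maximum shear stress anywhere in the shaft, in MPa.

14.1 MPa

Under the same torque, τ_max = 16T/(πd³) is largest where d is smallest — segment BC (d = 329 mm).
τ_max = 16·98300/(π·(0.329)³) = 1.406×10^7 Pa.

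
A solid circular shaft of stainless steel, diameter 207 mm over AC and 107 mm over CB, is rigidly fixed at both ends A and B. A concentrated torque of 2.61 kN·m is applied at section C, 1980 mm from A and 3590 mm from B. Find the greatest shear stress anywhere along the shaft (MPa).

1.44 MPa

Compatibility: T_A·a/J_AC = T_B·b/J_CB with T_A + T_B = T₀.
J_AC = 1.80×10^-4 m⁴, J_CB = 1.29×10^-5 m⁴, so T_A = T₀·(J_AC/a)/((J_AC/a)+(J_CB/b)) = 2511 N·m, T_B = 98.88 N·m.
τ in each portion: τ_AC = 1.44×10^6 Pa, τ_CB = 4.11×10^5 Pa; maximum is in AC.
τ_max = T_AC·r/J = 2511·0.103/1.80×10^-4 = 1.442×10^6 Pa.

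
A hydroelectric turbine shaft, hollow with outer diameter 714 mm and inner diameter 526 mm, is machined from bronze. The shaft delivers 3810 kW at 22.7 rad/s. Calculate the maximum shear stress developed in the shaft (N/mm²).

ω = 22.7 rad/s, so T = P/ω = 3810×10³ / 22.70 = 167800 N·m.
J = π(d_o⁴ − d_i⁴)/32 = π(0.714⁴ − 0.526⁴)/32 = 0.01800 m⁴.
τ_max = T·r/J = 167800 × 0.357 / 0.01800 = 3.329×10^6 Pa.

3.33 N/mm²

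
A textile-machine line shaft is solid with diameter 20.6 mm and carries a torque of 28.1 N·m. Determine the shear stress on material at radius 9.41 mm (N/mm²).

15.0 N/mm²

J = πd⁴/32 = π(0.0206)⁴/32 = 1.768×10^-8 m⁴.
Shear stress varies linearly with radius: τ = T·r/J = 28.10 × 0.00941 / 1.768×10^-8 = 1.496×10^7 Pa.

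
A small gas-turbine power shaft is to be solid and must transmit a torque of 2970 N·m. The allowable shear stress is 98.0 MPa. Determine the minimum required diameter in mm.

53.6 mm

For a solid shaft τ_max = 16T/(πd³), so d = (16T/(π τ_allow))^(1/3) = (16·2970/(π·9.80×10^7))^(1/3) = 0.05364 m.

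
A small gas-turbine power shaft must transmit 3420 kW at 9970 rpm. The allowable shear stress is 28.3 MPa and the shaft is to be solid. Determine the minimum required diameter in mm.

83.8 mm

ω = 2π·9970/60 = 1044 rad/s, so T = P/ω = 3420×10³ / 1044 = 3276 N·m.
For a solid shaft τ_max = 16T/(πd³), so d = (16T/(π τ_allow))^(1/3) = (16·3276/(π·2.83×10^7))^(1/3) = 0.08385 m.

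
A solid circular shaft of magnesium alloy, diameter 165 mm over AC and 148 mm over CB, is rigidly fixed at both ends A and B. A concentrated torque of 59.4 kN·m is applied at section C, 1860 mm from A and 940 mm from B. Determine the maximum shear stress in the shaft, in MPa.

52.4 MPa

Compatibility: T_A·a/J_AC = T_B·b/J_CB with T_A + T_B = T₀.
J_AC = 7.28×10^-5 m⁴, J_CB = 4.71×10^-5 m⁴, so T_A = T₀·(J_AC/a)/((J_AC/a)+(J_CB/b)) = 26040 N·m, T_B = 33360 N·m.
τ in each portion: τ_AC = 2.95×10^7 Pa, τ_CB = 5.24×10^7 Pa; maximum is in CB.
τ_max = T_CB·r/J = 33360·0.0740/4.71×10^-5 = 5.240×10^7 Pa.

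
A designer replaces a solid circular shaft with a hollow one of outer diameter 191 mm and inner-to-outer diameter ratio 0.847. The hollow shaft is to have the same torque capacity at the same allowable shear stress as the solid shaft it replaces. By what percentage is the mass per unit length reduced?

Equal τ_max and T ⇒ the solid shaft needs d_s³ = d_o³(1−k⁴), so d_s = 191·(1−0.847⁴)^(1/3) = 150.1 mm.
Area ratio A_h/A_s = d_o²(1−k²)/d_s² = (1−k²)/(1−k⁴)^(2/3) = 0.4576.
Mass saving = 1 − 0.4576 = 54.2 %.

54.2 %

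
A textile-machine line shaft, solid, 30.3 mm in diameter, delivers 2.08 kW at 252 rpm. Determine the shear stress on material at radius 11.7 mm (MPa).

11.1 MPa

ω = 2π·252/60 = 26.39 rad/s, so T = P/ω = 2.08×10³ / 26.39 = 78.82 N·m.
J = πd⁴/32 = π(0.0303)⁴/32 = 8.275×10^-8 m⁴.
Shear stress varies linearly with radius: τ = T·r/J = 78.82 × 0.0117 / 8.275×10^-8 = 1.114×10^7 Pa.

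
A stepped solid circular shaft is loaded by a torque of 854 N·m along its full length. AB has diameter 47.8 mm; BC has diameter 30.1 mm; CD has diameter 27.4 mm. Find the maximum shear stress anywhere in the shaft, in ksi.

30.7 ksi

Under the same torque, τ_max = 16T/(πd³) is largest where d is smallest — segment CD (d = 27.4 mm).
τ_max = 16·854.0/(π·(0.0274)³) = 2.114×10^8 Pa.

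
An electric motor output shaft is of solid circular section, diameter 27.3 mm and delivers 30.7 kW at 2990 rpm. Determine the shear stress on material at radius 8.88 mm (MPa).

16.0 MPa

ω = 2π·2990/60 = 313.1 rad/s, so T = P/ω = 30.7×10³ / 313.1 = 98.05 N·m.
J = πd⁴/32 = π(0.0273)⁴/32 = 5.453×10^-8 m⁴.
Shear stress varies linearly with radius: τ = T·r/J = 98.05 × 0.00888 / 5.453×10^-8 = 1.597×10^7 Pa.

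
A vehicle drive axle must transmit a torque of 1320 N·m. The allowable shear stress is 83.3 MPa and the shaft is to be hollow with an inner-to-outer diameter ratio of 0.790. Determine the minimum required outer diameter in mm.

For a hollow shaft with d_i/d_o = 0.790: τ_max = 16T/(π d_o³ (1−k⁴)), so d_o = [16T/(π τ_allow (1−k⁴))]^(1/3) = [16·1320/(π·8.33×10^7·0.6105)]^(1/3) = 0.05094 m.

50.9 mm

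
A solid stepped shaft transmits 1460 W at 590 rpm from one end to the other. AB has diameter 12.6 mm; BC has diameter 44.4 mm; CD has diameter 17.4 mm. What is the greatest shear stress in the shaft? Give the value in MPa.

ω = 2π·590/60 = 61.78 rad/s, so T = P/ω = 1460 / 61.78 = 23.63 N·m.
Under the same torque, τ_max = 16T/(πd³) is largest where d is smallest — segment AB (d = 12.6 mm).
τ_max = 16·23.63/(π·(0.0126)³) = 6.016×10^7 Pa.

60.2 MPa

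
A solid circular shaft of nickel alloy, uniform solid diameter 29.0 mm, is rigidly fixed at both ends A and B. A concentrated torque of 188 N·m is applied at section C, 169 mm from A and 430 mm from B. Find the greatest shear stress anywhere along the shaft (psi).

With uniform GJ and both ends fixed, compatibility θ_AC = θ_CB gives T_A·a = T_B·b, together with T_A + T_B = T₀.
T_A = T₀·b/(a+b) = 188.0·430/599.0 = 135.0 N·m; T_B = 53.04 N·m.
τ in each portion: τ_AC = 2.82×10^7 Pa, τ_CB = 1.11×10^7 Pa; maximum is in AC.
τ_max = T_AC·r/J = 135.0·0.0145/6.94×10^-8 = 2.818×10^7 Pa.

4090 psi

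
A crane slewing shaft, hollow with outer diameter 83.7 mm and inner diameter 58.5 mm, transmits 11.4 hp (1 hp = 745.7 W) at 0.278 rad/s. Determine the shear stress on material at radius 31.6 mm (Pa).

2.63e8 Pa

ω = 0.278 rad/s, so T = P/ω = 11.4×745.7 / 0.2780 = 30580 N·m.
J = π(d_o⁴ − d_i⁴)/32 = π(0.0837⁴ − 0.0585⁴)/32 = 3.669×10^-6 m⁴.
Shear stress varies linearly with radius: τ = T·r/J = 30580 × 0.0316 / 3.669×10^-6 = 2.634×10^8 Pa.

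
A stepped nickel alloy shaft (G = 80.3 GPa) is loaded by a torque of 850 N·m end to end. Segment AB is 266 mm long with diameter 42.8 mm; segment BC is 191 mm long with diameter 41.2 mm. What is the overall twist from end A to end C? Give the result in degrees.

0.899°

J_AB = π(0.0428)⁴/32 = 3.29×10^-7 m⁴; J_BC = π(0.0412)⁴/32 = 2.83×10^-7 m⁴.
θ = (T/G)·Σ L_i/J_i = (850.0/80.3×10⁹)·(0.266/3.29×10^-7 + 0.191/2.83×10^-7) = 0.01569 rad.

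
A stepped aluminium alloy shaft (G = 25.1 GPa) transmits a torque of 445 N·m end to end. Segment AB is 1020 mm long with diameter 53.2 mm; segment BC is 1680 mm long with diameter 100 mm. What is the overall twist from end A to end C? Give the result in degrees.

1.49°

J_AB = π(0.0532)⁴/32 = 7.86×10^-7 m⁴; J_BC = π(0.100)⁴/32 = 9.82×10^-6 m⁴.
θ = (T/G)·Σ L_i/J_i = (445.0/25.1×10⁹)·(1.02/7.86×10^-7 + 1.68/9.82×10^-6) = 0.02603 rad.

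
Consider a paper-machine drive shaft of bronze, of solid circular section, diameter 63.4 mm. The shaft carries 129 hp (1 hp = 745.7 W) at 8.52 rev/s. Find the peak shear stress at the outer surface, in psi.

ω = 2π·8.52 = 53.53 rad/s, so T = P/ω = 129×745.7 / 53.53 = 1797 N·m.
J = πd⁴/32 = π(0.0634)⁴/32 = 1.586×10^-6 m⁴.
τ_max = T·r/J = 1797 × 0.0317 / 1.586×10^-6 = 3.591×10^7 Pa.

5210 psi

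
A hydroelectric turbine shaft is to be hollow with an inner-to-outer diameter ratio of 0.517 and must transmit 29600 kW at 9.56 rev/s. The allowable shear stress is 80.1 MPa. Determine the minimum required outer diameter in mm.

ω = 2π·9.56 = 60.07 rad/s, so T = P/ω = 29600×10³ / 60.07 = 492800 N·m.
For a hollow shaft with d_i/d_o = 0.517: τ_max = 16T/(π d_o³ (1−k⁴)), so d_o = [16T/(π τ_allow (1−k⁴))]^(1/3) = [16·492800/(π·8.01×10^7·0.9286)]^(1/3) = 0.3231 m.

323 mm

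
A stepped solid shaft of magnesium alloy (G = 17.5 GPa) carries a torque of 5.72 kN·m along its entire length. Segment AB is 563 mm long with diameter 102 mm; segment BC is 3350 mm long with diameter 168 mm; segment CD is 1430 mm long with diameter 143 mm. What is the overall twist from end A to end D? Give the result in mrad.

J_AB = π(0.102)⁴/32 = 1.06×10^-5 m⁴; J_BC = π(0.168)⁴/32 = 7.82×10^-5 m⁴; J_CD = π(0.143)⁴/32 = 4.11×10^-5 m⁴.
θ = (T/G)·Σ L_i/J_i = (5720/17.5×10⁹)·(0.563/1.06×10^-5 + 3.35/7.82×10^-5 + 1.43/4.11×10^-5) = 0.04270 rad.

42.7 mrad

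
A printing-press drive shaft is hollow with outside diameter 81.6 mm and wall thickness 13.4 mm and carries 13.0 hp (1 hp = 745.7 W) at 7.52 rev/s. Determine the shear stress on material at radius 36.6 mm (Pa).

2.17e6 Pa

ω = 2π·7.52 = 47.25 rad/s, so T = P/ω = 13.0×745.7 / 47.25 = 205.2 N·m.
J = π(d_o⁴ − d_i⁴)/32 = π(0.0816⁴ − 0.0548⁴)/32 = 3.467×10^-6 m⁴.
Shear stress varies linearly with radius: τ = T·r/J = 205.2 × 0.0366 / 3.467×10^-6 = 2.166×10^6 Pa.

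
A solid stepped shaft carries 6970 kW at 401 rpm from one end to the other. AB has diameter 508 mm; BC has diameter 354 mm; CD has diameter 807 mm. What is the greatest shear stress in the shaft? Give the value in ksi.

2.76 ksi

ω = 2π·401/60 = 41.99 rad/s, so T = P/ω = 6970×10³ / 41.99 = 166000 N·m.
Under the same torque, τ_max = 16T/(πd³) is largest where d is smallest — segment BC (d = 354 mm).
τ_max = 16·166000/(π·(0.354)³) = 1.906×10^7 Pa.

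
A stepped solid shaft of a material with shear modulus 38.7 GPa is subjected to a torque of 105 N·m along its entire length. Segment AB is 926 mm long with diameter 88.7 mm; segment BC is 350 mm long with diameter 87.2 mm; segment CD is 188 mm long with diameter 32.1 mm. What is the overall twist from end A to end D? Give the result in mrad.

5.47 mrad

J_AB = π(0.0887)⁴/32 = 6.08×10^-6 m⁴; J_BC = π(0.0872)⁴/32 = 5.68×10^-6 m⁴; J_CD = π(0.0321)⁴/32 = 1.04×10^-7 m⁴.
θ = (T/G)·Σ L_i/J_i = (105.0/38.7×10⁹)·(0.926/6.08×10^-6 + 0.350/5.68×10^-6 + 0.188/1.04×10^-7) = 5.474×10^-3 rad.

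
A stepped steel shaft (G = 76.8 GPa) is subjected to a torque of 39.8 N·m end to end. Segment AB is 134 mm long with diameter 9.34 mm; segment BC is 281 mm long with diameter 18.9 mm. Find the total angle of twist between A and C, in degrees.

5.99°

J_AB = π(0.00934)⁴/32 = 7.47×10^-10 m⁴; J_BC = π(0.0189)⁴/32 = 1.25×10^-8 m⁴.
θ = (T/G)·Σ L_i/J_i = (39.80/76.8×10⁹)·(0.134/7.47×10^-10 + 0.281/1.25×10^-8) = 0.1046 rad.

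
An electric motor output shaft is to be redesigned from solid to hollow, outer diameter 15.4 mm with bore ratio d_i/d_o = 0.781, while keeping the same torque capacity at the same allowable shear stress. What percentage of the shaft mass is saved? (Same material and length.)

46.8 %

Equal τ_max and T ⇒ the solid shaft needs d_s³ = d_o³(1−k⁴), so d_s = 15.4·(1−0.781⁴)^(1/3) = 13.19 mm.
Area ratio A_h/A_s = d_o²(1−k²)/d_s² = (1−k²)/(1−k⁴)^(2/3) = 0.5319.
Mass saving = 1 − 0.5319 = 46.8 %.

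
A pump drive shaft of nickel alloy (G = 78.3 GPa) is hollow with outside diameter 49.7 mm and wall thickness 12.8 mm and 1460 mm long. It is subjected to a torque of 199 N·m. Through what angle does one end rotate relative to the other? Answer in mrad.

J = π(d_o⁴ − d_i⁴)/32 = π(0.0497⁴ − 0.0241⁴)/32 = 5.659×10^-7 m⁴.
θ = T·L/(G·J) = 199.0 × 1.46 / (78.3×10⁹ × 5.659×10^-7) = 6.557×10^-3 rad.

6.56 mrad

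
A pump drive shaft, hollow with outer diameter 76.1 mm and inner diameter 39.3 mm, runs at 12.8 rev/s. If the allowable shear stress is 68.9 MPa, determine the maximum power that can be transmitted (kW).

J = π(d_o⁴ − d_i⁴)/32 = π(0.0761⁴ − 0.0393⁴)/32 = 3.058×10^-6 m⁴.
T_max = τ_allow·J/r = 6.89×10^7 × 3.058×10^-6 / 0.0381 = 5538 N·m.
ω = 2π·12.8 = 80.42 rad/s, so P_max = T_max·ω = 4.454×10^5 W.

445 kW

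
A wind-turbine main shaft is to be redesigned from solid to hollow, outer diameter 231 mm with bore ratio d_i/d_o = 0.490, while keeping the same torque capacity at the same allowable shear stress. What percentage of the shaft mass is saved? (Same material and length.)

Equal τ_max and T ⇒ the solid shaft needs d_s³ = d_o³(1−k⁴), so d_s = 231·(1−0.490⁴)^(1/3) = 226.5 mm.
Area ratio A_h/A_s = d_o²(1−k²)/d_s² = (1−k²)/(1−k⁴)^(2/3) = 0.7906.
Mass saving = 1 − 0.7906 = 20.9 %.

20.9 %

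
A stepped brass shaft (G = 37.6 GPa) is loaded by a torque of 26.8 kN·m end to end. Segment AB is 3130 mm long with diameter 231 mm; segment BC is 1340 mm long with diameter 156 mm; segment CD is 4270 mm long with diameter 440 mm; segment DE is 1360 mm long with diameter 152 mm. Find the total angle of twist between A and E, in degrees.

2.51°

J_AB = π(0.231)⁴/32 = 2.80×10^-4 m⁴; J_BC = π(0.156)⁴/32 = 5.81×10^-5 m⁴; J_CD = π(0.440)⁴/32 = 3.68×10^-3 m⁴; J_DE = π(0.152)⁴/32 = 5.24×10^-5 m⁴.
θ = (T/G)·Σ L_i/J_i = (26800/37.6×10⁹)·(3.13/2.80×10^-4 + 1.34/5.81×10^-5 + 4.27/3.68×10^-3 + 1.36/5.24×10^-5) = 0.04373 rad.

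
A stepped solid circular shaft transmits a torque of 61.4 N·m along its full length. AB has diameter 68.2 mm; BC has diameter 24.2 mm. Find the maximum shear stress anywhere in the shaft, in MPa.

22.1 MPa

Under the same torque, τ_max = 16T/(πd³) is largest where d is smallest — segment BC (d = 24.2 mm).
τ_max = 16·61.40/(π·(0.0242)³) = 2.206×10^7 Pa.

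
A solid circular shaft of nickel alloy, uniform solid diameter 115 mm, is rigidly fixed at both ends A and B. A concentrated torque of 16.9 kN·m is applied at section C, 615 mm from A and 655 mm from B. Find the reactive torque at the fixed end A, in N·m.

With uniform GJ and both ends fixed, compatibility θ_AC = θ_CB gives T_A·a = T_B·b, together with T_A + T_B = T₀.
T_A = T₀·b/(a+b) = 16900·655/1270 = 8716 N·m; T_B = 8184 N·m.

8720 N·m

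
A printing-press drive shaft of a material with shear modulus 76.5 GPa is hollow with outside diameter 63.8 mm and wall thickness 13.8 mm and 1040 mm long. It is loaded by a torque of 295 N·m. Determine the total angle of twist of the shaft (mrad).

J = π(d_o⁴ − d_i⁴)/32 = π(0.0638⁴ − 0.0362⁴)/32 = 1.458×10^-6 m⁴.
θ = T·L/(G·J) = 295.0 × 1.04 / (76.5×10⁹ × 1.458×10^-6) = 2.751×10^-3 rad.

2.75 mrad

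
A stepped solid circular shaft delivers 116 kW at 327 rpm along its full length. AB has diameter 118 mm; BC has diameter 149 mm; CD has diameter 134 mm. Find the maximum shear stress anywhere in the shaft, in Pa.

ω = 2π·327/60 = 34.24 rad/s, so T = P/ω = 116×10³ / 34.24 = 3388 N·m.
Under the same torque, τ_max = 16T/(πd³) is largest where d is smallest — segment AB (d = 118 mm).
τ_max = 16·3388/(π·(0.118)³) = 1.050×10^7 Pa.

1.05e7 Pa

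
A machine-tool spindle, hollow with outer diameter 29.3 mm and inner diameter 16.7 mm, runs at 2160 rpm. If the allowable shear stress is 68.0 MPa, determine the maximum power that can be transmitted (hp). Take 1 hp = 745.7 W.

J = π(d_o⁴ − d_i⁴)/32 = π(0.0293⁴ − 0.0167⁴)/32 = 6.472×10^-8 m⁴.
T_max = τ_allow·J/r = 6.80×10^7 × 6.472×10^-8 / 0.0146 = 300.4 N·m.
ω = 2π·2160/60 = 226.2 rad/s, so P_max = T_max·ω = 6.795×10^4 W.

91.1 hp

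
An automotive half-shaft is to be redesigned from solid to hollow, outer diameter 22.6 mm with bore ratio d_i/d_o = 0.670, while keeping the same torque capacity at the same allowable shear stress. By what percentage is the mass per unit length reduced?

36.0 %

Equal τ_max and T ⇒ the solid shaft needs d_s³ = d_o³(1−k⁴), so d_s = 22.6·(1−0.670⁴)^(1/3) = 20.97 mm.
Area ratio A_h/A_s = d_o²(1−k²)/d_s² = (1−k²)/(1−k⁴)^(2/3) = 0.6403.
Mass saving = 1 − 0.6403 = 36.0 %.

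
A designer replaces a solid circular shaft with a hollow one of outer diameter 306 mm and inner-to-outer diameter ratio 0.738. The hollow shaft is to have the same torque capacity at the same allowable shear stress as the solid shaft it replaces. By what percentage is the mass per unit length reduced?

Equal τ_max and T ⇒ the solid shaft needs d_s³ = d_o³(1−k⁴), so d_s = 306·(1−0.738⁴)^(1/3) = 272.1 mm.
Area ratio A_h/A_s = d_o²(1−k²)/d_s² = (1−k²)/(1−k⁴)^(2/3) = 0.5757.
Mass saving = 1 − 0.5757 = 42.4 %.

42.4 %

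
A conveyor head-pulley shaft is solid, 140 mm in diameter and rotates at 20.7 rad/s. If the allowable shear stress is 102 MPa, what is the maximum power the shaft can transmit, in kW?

1140 kW

J = πd⁴/32 = π(0.140)⁴/32 = 3.771×10^-5 m⁴.
T_max = τ_allow·J/r = 1.02×10^8 × 3.771×10^-5 / 0.0700 = 54960 N·m.
ω = 20.7 rad/s, so P_max = T_max·ω = 1.138×10^6 W.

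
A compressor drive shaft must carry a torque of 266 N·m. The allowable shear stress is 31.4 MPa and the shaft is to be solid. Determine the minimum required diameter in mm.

For a solid shaft τ_max = 16T/(πd³), so d = (16T/(π τ_allow))^(1/3) = (16·266.0/(π·3.14×10^7))^(1/3) = 0.03507 m.

35.1 mm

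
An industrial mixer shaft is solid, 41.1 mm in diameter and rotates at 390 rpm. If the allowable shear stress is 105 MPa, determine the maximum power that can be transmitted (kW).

58.5 kW

J = πd⁴/32 = π(0.0411)⁴/32 = 2.801×10^-7 m⁴.
T_max = τ_allow·J/r = 1.05×10^8 × 2.801×10^-7 / 0.0206 = 1431 N·m.
ω = 2π·390/60 = 40.84 rad/s, so P_max = T_max·ω = 5.846×10^4 W.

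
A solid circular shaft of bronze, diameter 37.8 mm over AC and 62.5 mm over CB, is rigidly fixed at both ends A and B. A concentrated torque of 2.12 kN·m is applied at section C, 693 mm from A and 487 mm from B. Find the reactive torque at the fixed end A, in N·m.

Compatibility: T_A·a/J_AC = T_B·b/J_CB with T_A + T_B = T₀.
J_AC = 2.00×10^-7 m⁴, J_CB = 1.50×10^-6 m⁴, so T_A = T₀·(J_AC/a)/((J_AC/a)+(J_CB/b)) = 182.2 N·m, T_B = 1938 N·m.

182 N·m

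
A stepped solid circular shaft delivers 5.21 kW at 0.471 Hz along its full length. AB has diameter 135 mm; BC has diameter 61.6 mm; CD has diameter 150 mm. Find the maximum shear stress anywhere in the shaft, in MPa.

ω = 2π·0.471 = 2.959 rad/s, so T = P/ω = 5.21×10³ / 2.959 = 1761 N·m.
Under the same torque, τ_max = 16T/(πd³) is largest where d is smallest — segment BC (d = 61.6 mm).
τ_max = 16·1761/(π·(0.0616)³) = 3.836×10^7 Pa.

38.4 MPa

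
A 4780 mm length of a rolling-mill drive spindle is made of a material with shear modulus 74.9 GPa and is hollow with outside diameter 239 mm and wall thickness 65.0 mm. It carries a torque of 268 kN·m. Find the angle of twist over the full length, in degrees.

3.20°

J = π(d_o⁴ − d_i⁴)/32 = π(0.239⁴ − 0.109⁴)/32 = 3.065×10^-4 m⁴.
θ = T·L/(G·J) = 268000 × 4.78 / (74.9×10⁹ × 3.065×10^-4) = 0.05581 rad.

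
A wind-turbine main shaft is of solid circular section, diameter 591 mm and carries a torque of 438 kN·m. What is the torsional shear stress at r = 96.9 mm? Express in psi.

514 psi

J = πd⁴/32 = π(0.591)⁴/32 = 0.01198 m⁴.
Shear stress varies linearly with radius: τ = T·r/J = 438000 × 0.0969 / 0.01198 = 3.544×10^6 Pa.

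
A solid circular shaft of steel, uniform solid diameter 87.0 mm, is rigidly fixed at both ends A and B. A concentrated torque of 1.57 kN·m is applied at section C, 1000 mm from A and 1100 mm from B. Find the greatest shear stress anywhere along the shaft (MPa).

With uniform GJ and both ends fixed, compatibility θ_AC = θ_CB gives T_A·a = T_B·b, together with T_A + T_B = T₀.
T_A = T₀·b/(a+b) = 1570·1100/2100 = 822.4 N·m; T_B = 747.6 N·m.
τ in each portion: τ_AC = 6.36×10^6 Pa, τ_CB = 5.78×10^6 Pa; maximum is in AC.
τ_max = T_AC·r/J = 822.4·0.0435/5.62×10^-6 = 6.360×10^6 Pa.

6.36 MPa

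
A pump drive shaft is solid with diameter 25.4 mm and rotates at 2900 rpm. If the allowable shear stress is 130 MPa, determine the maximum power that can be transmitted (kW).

J = πd⁴/32 = π(0.0254)⁴/32 = 4.086×10^-8 m⁴.
T_max = τ_allow·J/r = 1.30×10^8 × 4.086×10^-8 / 0.0127 = 418.3 N·m.
ω = 2π·2900/60 = 303.7 rad/s, so P_max = T_max·ω = 1.270×10^5 W.

127 kW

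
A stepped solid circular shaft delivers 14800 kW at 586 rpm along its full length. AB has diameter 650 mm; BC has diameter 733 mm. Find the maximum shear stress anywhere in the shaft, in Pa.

ω = 2π·586/60 = 61.37 rad/s, so T = P/ω = 14800×10³ / 61.37 = 241200 N·m.
Under the same torque, τ_max = 16T/(πd³) is largest where d is smallest — segment AB (d = 650 mm).
τ_max = 16·241200/(π·(0.650)³) = 4.473×10^6 Pa.

4.47e6 Pa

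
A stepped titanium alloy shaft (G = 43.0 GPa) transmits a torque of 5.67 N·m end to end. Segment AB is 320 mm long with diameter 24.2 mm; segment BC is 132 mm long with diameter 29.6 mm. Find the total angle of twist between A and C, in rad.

J_AB = π(0.0242)⁴/32 = 3.37×10^-8 m⁴; J_BC = π(0.0296)⁴/32 = 7.54×10^-8 m⁴.
θ = (T/G)·Σ L_i/J_i = (5.670/43.0×10⁹)·(0.320/3.37×10^-8 + 0.132/7.54×10^-8) = 1.484×10^-3 rad.

0.00148 rad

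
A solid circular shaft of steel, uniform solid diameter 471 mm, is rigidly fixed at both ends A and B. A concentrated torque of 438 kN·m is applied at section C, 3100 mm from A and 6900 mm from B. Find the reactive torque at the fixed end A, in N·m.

302000 N·m

With uniform GJ and both ends fixed, compatibility θ_AC = θ_CB gives T_A·a = T_B·b, together with T_A + T_B = T₀.
T_A = T₀·b/(a+b) = 438000·6900/10000 = 302200 N·m; T_B = 135800 N·m.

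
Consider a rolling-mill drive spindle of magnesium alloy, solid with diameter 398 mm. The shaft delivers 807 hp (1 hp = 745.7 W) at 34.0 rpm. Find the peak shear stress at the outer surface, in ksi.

ω = 2π·34.0/60 = 3.560 rad/s, so T = P/ω = 807×745.7 / 3.560 = 169000 N·m.
J = πd⁴/32 = π(0.398)⁴/32 = 2.463×10^-3 m⁴.
τ_max = T·r/J = 169000 × 0.199 / 2.463×10^-3 = 1.365×10^7 Pa.

1.98 ksi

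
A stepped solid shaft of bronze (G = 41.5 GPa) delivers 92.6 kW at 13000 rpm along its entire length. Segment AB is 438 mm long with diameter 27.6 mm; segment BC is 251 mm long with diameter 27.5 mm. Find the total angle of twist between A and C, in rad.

0.0199 rad

ω = 2π·13000/60 = 1361 rad/s, so T = P/ω = 92.6×10³ / 1361 = 68.02 N·m.
J_AB = π(0.0276)⁴/32 = 5.70×10^-8 m⁴; J_BC = π(0.0275)⁴/32 = 5.61×10^-8 m⁴.
θ = (T/G)·Σ L_i/J_i = (68.02/41.5×10⁹)·(0.438/5.70×10^-8 + 0.251/5.61×10^-8) = 0.01993 rad.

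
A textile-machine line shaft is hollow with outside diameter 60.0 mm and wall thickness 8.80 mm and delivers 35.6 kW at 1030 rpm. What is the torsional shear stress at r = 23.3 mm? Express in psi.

ω = 2π·1030/60 = 107.9 rad/s, so T = P/ω = 35.6×10³ / 107.9 = 330.1 N·m.
J = π(d_o⁴ − d_i⁴)/32 = π(0.0600⁴ − 0.0424⁴)/32 = 9.550×10^-7 m⁴.
Shear stress varies linearly with radius: τ = T·r/J = 330.1 × 0.0233 / 9.550×10^-7 = 8.052×10^6 Pa.

1170 psi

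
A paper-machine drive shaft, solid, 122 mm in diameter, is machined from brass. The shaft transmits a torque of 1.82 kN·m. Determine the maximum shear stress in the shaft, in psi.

J = πd⁴/32 = π(0.122)⁴/32 = 2.175×10^-5 m⁴.
τ_max = T·r/J = 1820 × 0.0610 / 2.175×10^-5 = 5.105×10^6 Pa.

740 psi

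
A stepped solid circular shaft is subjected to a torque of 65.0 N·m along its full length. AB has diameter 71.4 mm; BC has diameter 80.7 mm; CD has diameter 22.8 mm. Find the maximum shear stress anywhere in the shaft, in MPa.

27.9 MPa

Under the same torque, τ_max = 16T/(πd³) is largest where d is smallest — segment CD (d = 22.8 mm).
τ_max = 16·65.00/(π·(0.0228)³) = 2.793×10^7 Pa.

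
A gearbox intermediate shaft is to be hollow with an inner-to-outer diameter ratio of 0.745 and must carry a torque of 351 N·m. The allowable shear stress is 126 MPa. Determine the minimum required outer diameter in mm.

For a hollow shaft with d_i/d_o = 0.745: τ_max = 16T/(π d_o³ (1−k⁴)), so d_o = [16T/(π τ_allow (1−k⁴))]^(1/3) = [16·351.0/(π·1.26×10^8·0.6919)]^(1/3) = 0.02737 m.

27.4 mm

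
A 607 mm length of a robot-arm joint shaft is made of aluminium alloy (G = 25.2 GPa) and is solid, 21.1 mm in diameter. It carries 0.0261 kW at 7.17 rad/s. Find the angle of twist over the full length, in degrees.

ω = 7.17 rad/s, so T = P/ω = 0.0261×10³ / 7.170 = 3.640 N·m.
J = πd⁴/32 = π(0.0211)⁴/32 = 1.946×10^-8 m⁴.
θ = T·L/(G·J) = 3.640 × 0.607 / (25.2×10⁹ × 1.946×10^-8) = 4.506×10^-3 rad.

0.258°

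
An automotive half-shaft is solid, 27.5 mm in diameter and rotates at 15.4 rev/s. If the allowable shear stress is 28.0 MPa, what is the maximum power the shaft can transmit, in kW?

J = πd⁴/32 = π(0.0275)⁴/32 = 5.615×10^-8 m⁴.
T_max = τ_allow·J/r = 2.80×10^7 × 5.615×10^-8 / 0.0138 = 114.3 N·m.
ω = 2π·15.4 = 96.76 rad/s, so P_max = T_max·ω = 1.106×10^4 W.

11.1 kW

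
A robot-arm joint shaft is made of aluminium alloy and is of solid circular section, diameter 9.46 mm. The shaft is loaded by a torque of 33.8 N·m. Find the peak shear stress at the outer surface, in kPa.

203000 kPa

J = πd⁴/32 = π(0.00946)⁴/32 = 7.863×10^-10 m⁴.
τ_max = T·r/J = 33.80 × 0.00473 / 7.863×10^-10 = 2.033×10^8 Pa.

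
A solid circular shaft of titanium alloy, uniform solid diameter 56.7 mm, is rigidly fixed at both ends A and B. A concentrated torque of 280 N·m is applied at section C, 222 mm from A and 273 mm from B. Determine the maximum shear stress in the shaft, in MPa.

With uniform GJ and both ends fixed, compatibility θ_AC = θ_CB gives T_A·a = T_B·b, together with T_A + T_B = T₀.
T_A = T₀·b/(a+b) = 280.0·273/495.0 = 154.4 N·m; T_B = 125.6 N·m.
τ in each portion: τ_AC = 4.31×10^6 Pa, τ_CB = 3.51×10^6 Pa; maximum is in AC.
τ_max = T_AC·r/J = 154.4·0.0284/1.01×10^-6 = 4.315×10^6 Pa.

4.31 MPa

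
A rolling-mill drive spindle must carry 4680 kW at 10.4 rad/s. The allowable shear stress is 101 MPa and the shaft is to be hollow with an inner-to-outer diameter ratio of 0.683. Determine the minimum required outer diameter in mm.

ω = 10.4 rad/s, so T = P/ω = 4680×10³ / 10.40 = 450000 N·m.
For a hollow shaft with d_i/d_o = 0.683: τ_max = 16T/(π d_o³ (1−k⁴)), so d_o = [16T/(π τ_allow (1−k⁴))]^(1/3) = [16·450000/(π·1.01×10^8·0.7824)]^(1/3) = 0.3072 m.

307 mm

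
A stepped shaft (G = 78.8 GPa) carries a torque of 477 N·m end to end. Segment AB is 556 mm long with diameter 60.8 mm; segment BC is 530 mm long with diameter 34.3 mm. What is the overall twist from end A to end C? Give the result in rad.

0.0261 rad

J_AB = π(0.0608)⁴/32 = 1.34×10^-6 m⁴; J_BC = π(0.0343)⁴/32 = 1.36×10^-7 m⁴.
θ = (T/G)·Σ L_i/J_i = (477.0/78.8×10⁹)·(0.556/1.34×10^-6 + 0.530/1.36×10^-7) = 0.02612 rad.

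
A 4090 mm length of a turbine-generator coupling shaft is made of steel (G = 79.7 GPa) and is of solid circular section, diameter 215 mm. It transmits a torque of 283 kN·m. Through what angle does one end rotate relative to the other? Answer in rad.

J = πd⁴/32 = π(0.215)⁴/32 = 2.098×10^-4 m⁴.
θ = T·L/(G·J) = 283000 × 4.09 / (79.7×10⁹ × 2.098×10^-4) = 0.06923 rad.

0.0692 rad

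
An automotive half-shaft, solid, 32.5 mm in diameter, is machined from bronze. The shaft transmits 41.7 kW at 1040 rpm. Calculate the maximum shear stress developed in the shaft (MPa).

56.8 MPa

ω = 2π·1040/60 = 108.9 rad/s, so T = P/ω = 41.7×10³ / 108.9 = 382.9 N·m.
J = πd⁴/32 = π(0.0325)⁴/32 = 1.095×10^-7 m⁴.
τ_max = T·r/J = 382.9 × 0.0163 / 1.095×10^-7 = 5.681×10^7 Pa.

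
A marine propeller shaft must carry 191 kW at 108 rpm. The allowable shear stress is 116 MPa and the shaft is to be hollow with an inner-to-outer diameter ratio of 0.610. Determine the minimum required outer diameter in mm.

ω = 2π·108/60 = 11.31 rad/s, so T = P/ω = 191×10³ / 11.31 = 16890 N·m.
For a hollow shaft with d_i/d_o = 0.610: τ_max = 16T/(π d_o³ (1−k⁴)), so d_o = [16T/(π τ_allow (1−k⁴))]^(1/3) = [16·16890/(π·1.16×10^8·0.8615)]^(1/3) = 0.09512 m.

95.1 mm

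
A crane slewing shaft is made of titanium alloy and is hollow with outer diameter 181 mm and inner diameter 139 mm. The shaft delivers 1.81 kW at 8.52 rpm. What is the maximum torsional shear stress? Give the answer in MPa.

2.67 MPa

ω = 2π·8.52/60 = 0.8922 rad/s, so T = P/ω = 1.81×10³ / 0.8922 = 2029 N·m.
J = π(d_o⁴ − d_i⁴)/32 = π(0.181⁴ − 0.139⁴)/32 = 6.872×10^-5 m⁴.
τ_max = T·r/J = 2029 × 0.0905 / 6.872×10^-5 = 2.672×10^6 Pa.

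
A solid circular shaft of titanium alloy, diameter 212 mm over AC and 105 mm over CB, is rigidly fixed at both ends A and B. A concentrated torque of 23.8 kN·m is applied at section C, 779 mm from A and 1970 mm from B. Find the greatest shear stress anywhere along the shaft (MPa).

12.4 MPa

Compatibility: T_A·a/J_AC = T_B·b/J_CB with T_A + T_B = T₀.
J_AC = 1.98×10^-4 m⁴, J_CB = 1.19×10^-5 m⁴, so T_A = T₀·(J_AC/a)/((J_AC/a)+(J_CB/b)) = 23250 N·m, T_B = 553.2 N·m.
τ in each portion: τ_AC = 1.24×10^7 Pa, τ_CB = 2.43×10^6 Pa; maximum is in AC.
τ_max = T_AC·r/J = 23250·0.106/1.98×10^-4 = 1.243×10^7 Pa.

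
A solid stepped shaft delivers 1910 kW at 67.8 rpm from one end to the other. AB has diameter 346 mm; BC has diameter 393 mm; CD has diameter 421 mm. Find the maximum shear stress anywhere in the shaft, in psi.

4800 psi

ω = 2π·67.8/60 = 7.100 rad/s, so T = P/ω = 1910×10³ / 7.100 = 269000 N·m.
Under the same torque, τ_max = 16T/(πd³) is largest where d is smallest — segment AB (d = 346 mm).
τ_max = 16·269000/(π·(0.346)³) = 3.308×10^7 Pa.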